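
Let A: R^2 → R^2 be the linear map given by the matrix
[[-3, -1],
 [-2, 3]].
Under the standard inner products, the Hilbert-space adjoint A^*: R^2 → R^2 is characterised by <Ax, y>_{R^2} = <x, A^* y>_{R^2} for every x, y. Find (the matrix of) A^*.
A^* = A^T =
[[-3, -2],
 [-1, 3]]

For real matrices with standard dot products, the defining identity <Ax, y> = <x, A^* y> gives (Ax)^T y = x^T (A^*) y, i.e. x^T A^T y = x^T (A^*) y. Since this holds for all x, y, we must have A^* = A^T. Therefore
A^* =
[[-3, -2],
 [-1, 3]].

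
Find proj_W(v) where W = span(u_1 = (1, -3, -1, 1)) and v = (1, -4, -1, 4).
proj_W(v) = (3/2, -9/2, -3/2, 3/2)

Set up U = [u_1 | ... | u_1] ∈ R^(4×1). The projector onto W = col(U) is P = U (U^T U)^(-1) U^T.
Compute U^T U =
  [12],
and U^T v = (18).
Solve U^T U · c = U^T v for the coefficients: c = (3/2). The projection is proj_W(v) = U c.
Check: (v - proj_W(v)) · u_1 = 0  (should be 0).
Result: proj_W(v) = (3/2, -9/2, -3/2, 3/2).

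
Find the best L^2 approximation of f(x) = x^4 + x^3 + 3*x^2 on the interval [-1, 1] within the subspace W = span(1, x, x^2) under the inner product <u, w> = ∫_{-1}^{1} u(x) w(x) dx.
g(x) = 27*x^2/7 + 3*x/5 - 3/35

The best approximation g ∈ W is the orthogonal projection of f onto W. Writing g = a_0 + a_1 x + a_2 x^2, the coefficients solve the normal equations G · a = b where
  G_{ij} = <φ_i, φ_j> and b_i = <f, φ_i>, with φ_0 = 1, φ_1 = x, φ_2 = x^2.
G =
  [2, 0, 2/3]
  [0, 2/3, 0]
  [2/3, 0, 2/5],
b = (12/5, 2/5, 52/35).
Solving gives a_0 = -3/35, a_1 = 3/5, a_2 = 27/7, so
  g(x) = 27*x^2/7 + 3*x/5 - 3/35.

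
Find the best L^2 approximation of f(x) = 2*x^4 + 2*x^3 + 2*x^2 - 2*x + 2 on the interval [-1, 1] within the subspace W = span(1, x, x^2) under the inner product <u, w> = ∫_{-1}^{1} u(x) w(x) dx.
g(x) = 26*x^2/7 - 4*x/5 + 64/35

The best approximation g ∈ W is the orthogonal projection of f onto W. Writing g = a_0 + a_1 x + a_2 x^2, the coefficients solve the normal equations G · a = b where
  G_{ij} = <φ_i, φ_j> and b_i = <f, φ_i>, with φ_0 = 1, φ_1 = x, φ_2 = x^2.
G =
  [2, 0, 2/3]
  [0, 2/3, 0]
  [2/3, 0, 2/5],
b = (92/15, -8/15, 284/105).
Solving gives a_0 = 64/35, a_1 = -4/5, a_2 = 26/7, so
  g(x) = 26*x^2/7 - 4*x/5 + 64/35.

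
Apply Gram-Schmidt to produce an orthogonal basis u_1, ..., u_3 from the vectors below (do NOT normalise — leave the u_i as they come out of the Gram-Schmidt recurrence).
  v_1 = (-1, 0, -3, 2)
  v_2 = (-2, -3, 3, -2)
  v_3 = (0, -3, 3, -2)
Orthogonal basis:
  u_1 = (-1, 0, -3, 2)
  u_2 = (-39/14, -3, 9/14, -3/7)
  u_3 = (26/27, -26/27, -2/9, 4/27)

Apply the Gram-Schmidt recurrence
  u_1 = v_1
  u_i = v_i − Σ_{j<i} ((v_i · u_j) / (u_j · u_j)) · u_j.

Step by step this gives:
  u_1 = (-1, 0, -3, 2)
  u_2 = (-39/14, -3, 9/14, -3/7)
  u_3 = (26/27, -26/27, -2/9, 4/27)

Orthogonality check:
  u_2 · u_1 = 0 (should be 0)
  u_3 · u_1 = 0 (should be 0)
  u_3 · u_2 = 0 (should be 0)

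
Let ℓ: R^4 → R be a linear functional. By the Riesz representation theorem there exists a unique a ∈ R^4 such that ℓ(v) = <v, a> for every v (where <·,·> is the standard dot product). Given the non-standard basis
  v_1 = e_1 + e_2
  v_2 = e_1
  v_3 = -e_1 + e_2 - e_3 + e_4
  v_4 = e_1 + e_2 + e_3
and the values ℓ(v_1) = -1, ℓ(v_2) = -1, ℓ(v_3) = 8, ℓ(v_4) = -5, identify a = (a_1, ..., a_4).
a = (-1, 0, -4, 3)

Write a = (a_1, ..., a_4) in the standard basis. For each basis vector v_i, ℓ(v_i) = <v_i, a> is a linear equation in the a_j's. Collect the n equations into a matrix system V a = ℓ, where row i of V is v_i (expressed in the standard basis). Since V is invertible (lower-triangular with 1s on the diagonal, up to permutation), solve by back-substitution:
  V =
[[1, 1, 0, 0],
 [1, 0, 0, 0],
 [-1, 1, -1, 1],
 [1, 1, 1, 0]]
  V a = (-1, -1, 8, -5)
Solving gives a = (-1, 0, -4, 3).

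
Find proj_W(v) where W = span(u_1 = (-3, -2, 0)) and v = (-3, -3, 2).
proj_W(v) = (-45/13, -30/13, 0)

Set up U = [u_1 | ... | u_1] ∈ R^(3×1). The projector onto W = col(U) is P = U (U^T U)^(-1) U^T.
Compute U^T U =
  [13],
and U^T v = (15).
Solve U^T U · c = U^T v for the coefficients: c = (15/13). The projection is proj_W(v) = U c.
Check: (v - proj_W(v)) · u_1 = 0  (should be 0).
Result: proj_W(v) = (-45/13, -30/13, 0).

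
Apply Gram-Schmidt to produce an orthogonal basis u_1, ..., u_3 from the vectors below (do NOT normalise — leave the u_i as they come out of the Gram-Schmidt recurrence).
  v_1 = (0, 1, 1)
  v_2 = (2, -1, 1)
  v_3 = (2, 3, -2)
Orthogonal basis:
  u_1 = (0, 1, 1)
  u_2 = (2, -1, 1)
  u_3 = (7/3, 7/3, -7/3)

Apply the Gram-Schmidt recurrence
  u_1 = v_1
  u_i = v_i − Σ_{j<i} ((v_i · u_j) / (u_j · u_j)) · u_j.

Step by step this gives:
  u_1 = (0, 1, 1)
  u_2 = (2, -1, 1)
  u_3 = (7/3, 7/3, -7/3)

Orthogonality check:
  u_2 · u_1 = 0 (should be 0)
  u_3 · u_1 = 0 (should be 0)
  u_3 · u_2 = 0 (should be 0)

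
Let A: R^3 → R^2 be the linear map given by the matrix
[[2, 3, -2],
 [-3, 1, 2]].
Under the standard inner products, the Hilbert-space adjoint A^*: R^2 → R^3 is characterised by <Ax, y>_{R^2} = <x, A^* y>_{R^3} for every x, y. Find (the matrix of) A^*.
A^* = A^T =
[[2, -3],
 [3, 1],
 [-2, 2]]

For real matrices with standard dot products, the defining identity <Ax, y> = <x, A^* y> gives (Ax)^T y = x^T (A^*) y, i.e. x^T A^T y = x^T (A^*) y. Since this holds for all x, y, we must have A^* = A^T. Therefore
A^* =
[[2, -3],
 [3, 1],
 [-2, 2]].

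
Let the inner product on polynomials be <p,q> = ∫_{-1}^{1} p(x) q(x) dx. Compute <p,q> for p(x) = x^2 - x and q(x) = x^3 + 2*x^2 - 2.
<p,q> = -14/15

Expand the product: p(x)·q(x) = x^5 + x^4 - 2*x^3 - 2*x^2 + 2*x.
∫_{-1}^{1} of each monomial x^k gives [2/(k+1) if k even, 0 if k odd]. Integrating term-by-term (or equivalently evaluating the antiderivative F(x) = x^6/6 + x^5/5 - x^4/2 - 2*x^3/3 + x^2 at the endpoints):
  F(1) − F(−1) = 1/5 − (17/15) = -14/15.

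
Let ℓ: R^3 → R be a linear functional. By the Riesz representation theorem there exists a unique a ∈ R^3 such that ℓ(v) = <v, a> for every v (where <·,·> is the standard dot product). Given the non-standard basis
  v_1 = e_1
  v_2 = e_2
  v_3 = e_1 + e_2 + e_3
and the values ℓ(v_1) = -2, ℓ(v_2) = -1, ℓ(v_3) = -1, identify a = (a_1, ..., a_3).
a = (-2, -1, 2)

Write a = (a_1, ..., a_3) in the standard basis. For each basis vector v_i, ℓ(v_i) = <v_i, a> is a linear equation in the a_j's. Collect the n equations into a matrix system V a = ℓ, where row i of V is v_i (expressed in the standard basis). Since V is invertible (lower-triangular with 1s on the diagonal, up to permutation), solve by back-substitution:
  V =
[[1, 0, 0],
 [0, 1, 0],
 [1, 1, 1]]
  V a = (-2, -1, -1)
Solving gives a = (-2, -1, 2).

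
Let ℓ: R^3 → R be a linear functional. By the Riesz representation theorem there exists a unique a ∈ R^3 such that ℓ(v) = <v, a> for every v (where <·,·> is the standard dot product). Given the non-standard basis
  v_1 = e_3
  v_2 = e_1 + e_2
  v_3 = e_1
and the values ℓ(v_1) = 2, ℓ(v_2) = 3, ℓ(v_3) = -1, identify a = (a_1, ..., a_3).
a = (-1, 4, 2)

Write a = (a_1, ..., a_3) in the standard basis. For each basis vector v_i, ℓ(v_i) = <v_i, a> is a linear equation in the a_j's. Collect the n equations into a matrix system V a = ℓ, where row i of V is v_i (expressed in the standard basis). Since V is invertible (lower-triangular with 1s on the diagonal, up to permutation), solve by back-substitution:
  V =
[[0, 0, 1],
 [1, 1, 0],
 [1, 0, 0]]
  V a = (2, 3, -1)
Solving gives a = (-1, 4, 2).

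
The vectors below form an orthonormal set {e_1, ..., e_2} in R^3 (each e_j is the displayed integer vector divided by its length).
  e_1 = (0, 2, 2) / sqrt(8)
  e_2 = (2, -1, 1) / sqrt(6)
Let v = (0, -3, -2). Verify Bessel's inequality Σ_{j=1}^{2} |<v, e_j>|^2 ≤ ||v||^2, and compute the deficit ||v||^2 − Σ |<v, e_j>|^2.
Σ |<v, e_j>|^2 = 38/3; ||v||^2 = 13; deficit = 1/3

Write each e_j = u_j / sqrt(<u_j, u_j>) where u_j is the displayed integer vector. Then <v, e_j> = <v, u_j> / sqrt(<u_j, u_j>), so |<v, e_j>|^2 = <v, u_j>^2 / <u_j, u_j>.
Coefficients: <v, e_1> = -10/sqrt(8), <v, e_2> = 1/sqrt(6).
Square and sum: Σ |<v, e_j>|^2 = 38/3.
Compute ||v||^2 = v·v = 13.
Deficit = 13 − 38/3 = 1/3 ≥ 0, confirming Bessel's inequality. (The deficit equals ||v − Σ <v,e_j> e_j||^2, the squared distance from v to span{e_j}.)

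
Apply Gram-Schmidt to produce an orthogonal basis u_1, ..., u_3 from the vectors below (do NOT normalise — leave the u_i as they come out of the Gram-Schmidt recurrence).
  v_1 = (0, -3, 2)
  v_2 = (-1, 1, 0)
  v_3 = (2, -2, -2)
Orthogonal basis:
  u_1 = (0, -3, 2)
  u_2 = (-1, 4/13, 6/13)
  u_3 = (-12/17, -12/17, -18/17)

Apply the Gram-Schmidt recurrence
  u_1 = v_1
  u_i = v_i − Σ_{j<i} ((v_i · u_j) / (u_j · u_j)) · u_j.

Step by step this gives:
  u_1 = (0, -3, 2)
  u_2 = (-1, 4/13, 6/13)
  u_3 = (-12/17, -12/17, -18/17)

Orthogonality check:
  u_2 · u_1 = 0 (should be 0)
  u_3 · u_1 = 0 (should be 0)
  u_3 · u_2 = 0 (should be 0)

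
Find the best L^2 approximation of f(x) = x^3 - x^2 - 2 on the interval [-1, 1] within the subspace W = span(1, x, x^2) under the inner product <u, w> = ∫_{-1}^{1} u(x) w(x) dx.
g(x) = -x^2 + 3*x/5 - 2

The best approximation g ∈ W is the orthogonal projection of f onto W. Writing g = a_0 + a_1 x + a_2 x^2, the coefficients solve the normal equations G · a = b where
  G_{ij} = <φ_i, φ_j> and b_i = <f, φ_i>, with φ_0 = 1, φ_1 = x, φ_2 = x^2.
G =
  [2, 0, 2/3]
  [0, 2/3, 0]
  [2/3, 0, 2/5],
b = (-14/3, 2/5, -26/15).
Solving gives a_0 = -2, a_1 = 3/5, a_2 = -1, so
  g(x) = -x^2 + 3*x/5 - 2.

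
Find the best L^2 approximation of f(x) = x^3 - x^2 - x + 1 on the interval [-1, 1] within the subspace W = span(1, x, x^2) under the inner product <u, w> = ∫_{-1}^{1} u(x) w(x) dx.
g(x) = -x^2 - 2*x/5 + 1

The best approximation g ∈ W is the orthogonal projection of f onto W. Writing g = a_0 + a_1 x + a_2 x^2, the coefficients solve the normal equations G · a = b where
  G_{ij} = <φ_i, φ_j> and b_i = <f, φ_i>, with φ_0 = 1, φ_1 = x, φ_2 = x^2.
G =
  [2, 0, 2/3]
  [0, 2/3, 0]
  [2/3, 0, 2/5],
b = (4/3, -4/15, 4/15).
Solving gives a_0 = 1, a_1 = -2/5, a_2 = -1, so
  g(x) = -x^2 - 2*x/5 + 1.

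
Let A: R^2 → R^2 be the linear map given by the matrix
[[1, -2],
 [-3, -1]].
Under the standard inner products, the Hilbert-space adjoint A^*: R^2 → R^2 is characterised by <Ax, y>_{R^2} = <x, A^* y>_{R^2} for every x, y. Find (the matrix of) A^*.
A^* = A^T =
[[1, -3],
 [-2, -1]]

For real matrices with standard dot products, the defining identity <Ax, y> = <x, A^* y> gives (Ax)^T y = x^T (A^*) y, i.e. x^T A^T y = x^T (A^*) y. Since this holds for all x, y, we must have A^* = A^T. Therefore
A^* =
[[1, -3],
 [-2, -1]].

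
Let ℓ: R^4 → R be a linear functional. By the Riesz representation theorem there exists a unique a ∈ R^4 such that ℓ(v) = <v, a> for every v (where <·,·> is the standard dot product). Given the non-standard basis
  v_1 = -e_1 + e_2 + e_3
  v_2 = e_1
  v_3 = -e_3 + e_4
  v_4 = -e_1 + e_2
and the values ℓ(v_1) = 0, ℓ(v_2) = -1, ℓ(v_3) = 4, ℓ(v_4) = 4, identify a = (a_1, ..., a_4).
a = (-1, 3, -4, 0)

Write a = (a_1, ..., a_4) in the standard basis. For each basis vector v_i, ℓ(v_i) = <v_i, a> is a linear equation in the a_j's. Collect the n equations into a matrix system V a = ℓ, where row i of V is v_i (expressed in the standard basis). Since V is invertible (lower-triangular with 1s on the diagonal, up to permutation), solve by back-substitution:
  V =
[[-1, 1, 1, 0],
 [1, 0, 0, 0],
 [0, 0, -1, 1],
 [-1, 1, 0, 0]]
  V a = (0, -1, 4, 4)
Solving gives a = (-1, 3, -4, 0).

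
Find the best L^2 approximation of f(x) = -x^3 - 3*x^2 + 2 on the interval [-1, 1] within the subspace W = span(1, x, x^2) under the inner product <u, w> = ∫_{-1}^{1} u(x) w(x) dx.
g(x) = -3*x^2 - 3*x/5 + 2

The best approximation g ∈ W is the orthogonal projection of f onto W. Writing g = a_0 + a_1 x + a_2 x^2, the coefficients solve the normal equations G · a = b where
  G_{ij} = <φ_i, φ_j> and b_i = <f, φ_i>, with φ_0 = 1, φ_1 = x, φ_2 = x^2.
G =
  [2, 0, 2/3]
  [0, 2/3, 0]
  [2/3, 0, 2/5],
b = (2, -2/5, 2/15).
Solving gives a_0 = 2, a_1 = -3/5, a_2 = -3, so
  g(x) = -3*x^2 - 3*x/5 + 2.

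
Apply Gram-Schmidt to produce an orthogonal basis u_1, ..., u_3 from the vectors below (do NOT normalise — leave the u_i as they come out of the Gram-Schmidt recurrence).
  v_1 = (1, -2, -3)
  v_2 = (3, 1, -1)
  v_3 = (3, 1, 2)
Orthogonal basis:
  u_1 = (1, -2, -3)
  u_2 = (19/7, 11/7, -1/7)
  u_3 = (35/46, -28/23, 49/46)

Apply the Gram-Schmidt recurrence
  u_1 = v_1
  u_i = v_i − Σ_{j<i} ((v_i · u_j) / (u_j · u_j)) · u_j.

Step by step this gives:
  u_1 = (1, -2, -3)
  u_2 = (19/7, 11/7, -1/7)
  u_3 = (35/46, -28/23, 49/46)

Orthogonality check:
  u_2 · u_1 = 0 (should be 0)
  u_3 · u_1 = 0 (should be 0)
  u_3 · u_2 = 0 (should be 0)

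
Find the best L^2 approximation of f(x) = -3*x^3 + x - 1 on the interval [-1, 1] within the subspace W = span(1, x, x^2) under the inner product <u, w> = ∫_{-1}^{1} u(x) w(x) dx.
g(x) = -4*x/5 - 1

The best approximation g ∈ W is the orthogonal projection of f onto W. Writing g = a_0 + a_1 x + a_2 x^2, the coefficients solve the normal equations G · a = b where
  G_{ij} = <φ_i, φ_j> and b_i = <f, φ_i>, with φ_0 = 1, φ_1 = x, φ_2 = x^2.
G =
  [2, 0, 2/3]
  [0, 2/3, 0]
  [2/3, 0, 2/5],
b = (-2, -8/15, -2/3).
Solving gives a_0 = -1, a_1 = -4/5, a_2 = 0, so
  g(x) = -4*x/5 - 1.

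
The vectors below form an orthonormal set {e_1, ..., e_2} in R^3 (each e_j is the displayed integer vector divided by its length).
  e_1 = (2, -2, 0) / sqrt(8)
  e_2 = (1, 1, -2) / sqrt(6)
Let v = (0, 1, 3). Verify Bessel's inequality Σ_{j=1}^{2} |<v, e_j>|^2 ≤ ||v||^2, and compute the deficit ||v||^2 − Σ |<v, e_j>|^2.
Σ |<v, e_j>|^2 = 14/3; ||v||^2 = 10; deficit = 16/3

Write each e_j = u_j / sqrt(<u_j, u_j>) where u_j is the displayed integer vector. Then <v, e_j> = <v, u_j> / sqrt(<u_j, u_j>), so |<v, e_j>|^2 = <v, u_j>^2 / <u_j, u_j>.
Coefficients: <v, e_1> = -2/sqrt(8), <v, e_2> = -5/sqrt(6).
Square and sum: Σ |<v, e_j>|^2 = 14/3.
Compute ||v||^2 = v·v = 10.
Deficit = 10 − 14/3 = 16/3 ≥ 0, confirming Bessel's inequality. (The deficit equals ||v − Σ <v,e_j> e_j||^2, the squared distance from v to span{e_j}.)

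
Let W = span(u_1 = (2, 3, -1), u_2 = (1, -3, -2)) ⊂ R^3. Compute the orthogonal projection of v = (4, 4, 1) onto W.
proj_W(v) = (43/19, 87/19, -14/19)

Set up U = [u_1 | ... | u_2] ∈ R^(3×2). The projector onto W = col(U) is P = U (U^T U)^(-1) U^T.
Compute U^T U =
  [14, -5]
  [-5, 14],
and U^T v = (19, -10).
Solve U^T U · c = U^T v for the coefficients: c = (24/19, -5/19). The projection is proj_W(v) = U c.
Check: (v - proj_W(v)) · u_1 = 0  (should be 0).
Check: (v - proj_W(v)) · u_2 = 0  (should be 0).
Result: proj_W(v) = (43/19, 87/19, -14/19).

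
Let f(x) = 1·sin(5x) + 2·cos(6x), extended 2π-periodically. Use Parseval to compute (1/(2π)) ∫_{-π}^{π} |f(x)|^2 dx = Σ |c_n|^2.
Σ |c_n|^2 = 5/2

Expand |f|^2 and use orthogonality of {sin(nx), cos(mx)} on [-π, π]:
  ∫_{-π}^{π} sin(nx)^2 dx = π, ∫ cos(mx)^2 dx = π, and cross terms integrate to 0.
So ∫_{-π}^{π} f(x)^2 dx = 1^2 · π + 2^2 · π = (1 + 4)π.
Divide by 2π: (1 + 4)/2 = 5/2.
By Parseval, this equals Σ |c_n|^2.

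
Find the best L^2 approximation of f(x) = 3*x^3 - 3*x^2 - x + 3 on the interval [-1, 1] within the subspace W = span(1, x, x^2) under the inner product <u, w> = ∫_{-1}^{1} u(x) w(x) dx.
g(x) = -3*x^2 + 4*x/5 + 3

The best approximation g ∈ W is the orthogonal projection of f onto W. Writing g = a_0 + a_1 x + a_2 x^2, the coefficients solve the normal equations G · a = b where
  G_{ij} = <φ_i, φ_j> and b_i = <f, φ_i>, with φ_0 = 1, φ_1 = x, φ_2 = x^2.
G =
  [2, 0, 2/3]
  [0, 2/3, 0]
  [2/3, 0, 2/5],
b = (4, 8/15, 4/5).
Solving gives a_0 = 3, a_1 = 4/5, a_2 = -3, so
  g(x) = -3*x^2 + 4*x/5 + 3.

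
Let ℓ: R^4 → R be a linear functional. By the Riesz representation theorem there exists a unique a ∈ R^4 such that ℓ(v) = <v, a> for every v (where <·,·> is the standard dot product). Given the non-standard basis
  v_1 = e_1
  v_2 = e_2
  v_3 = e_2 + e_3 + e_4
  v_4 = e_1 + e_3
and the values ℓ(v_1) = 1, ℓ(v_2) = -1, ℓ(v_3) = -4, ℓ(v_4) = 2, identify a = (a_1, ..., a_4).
a = (1, -1, 1, -4)

Write a = (a_1, ..., a_4) in the standard basis. For each basis vector v_i, ℓ(v_i) = <v_i, a> is a linear equation in the a_j's. Collect the n equations into a matrix system V a = ℓ, where row i of V is v_i (expressed in the standard basis). Since V is invertible (lower-triangular with 1s on the diagonal, up to permutation), solve by back-substitution:
  V =
[[1, 0, 0, 0],
 [0, 1, 0, 0],
 [0, 1, 1, 1],
 [1, 0, 1, 0]]
  V a = (1, -1, -4, 2)
Solving gives a = (1, -1, 1, -4).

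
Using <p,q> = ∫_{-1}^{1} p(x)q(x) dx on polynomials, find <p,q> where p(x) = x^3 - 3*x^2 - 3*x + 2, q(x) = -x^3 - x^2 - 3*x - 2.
<p,q> = 166/105

Expand the product: p(x)·q(x) = -x^6 + 2*x^5 + 3*x^4 + 8*x^3 + 13*x^2 - 4.
∫_{-1}^{1} of each monomial x^k gives [2/(k+1) if k even, 0 if k odd]. Integrating term-by-term (or equivalently evaluating the antiderivative F(x) = -x^7/7 + x^6/3 + 3*x^5/5 + 2*x^4 + 13*x^3/3 - 4*x at the endpoints):
  F(1) − F(−1) = 328/105 − (54/35) = 166/105.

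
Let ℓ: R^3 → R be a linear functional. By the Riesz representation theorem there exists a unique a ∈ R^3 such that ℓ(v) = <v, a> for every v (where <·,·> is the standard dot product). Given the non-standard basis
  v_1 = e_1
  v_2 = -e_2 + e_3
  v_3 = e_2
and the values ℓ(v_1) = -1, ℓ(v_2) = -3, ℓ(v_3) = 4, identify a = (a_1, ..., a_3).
a = (-1, 4, 1)

Write a = (a_1, ..., a_3) in the standard basis. For each basis vector v_i, ℓ(v_i) = <v_i, a> is a linear equation in the a_j's. Collect the n equations into a matrix system V a = ℓ, where row i of V is v_i (expressed in the standard basis). Since V is invertible (lower-triangular with 1s on the diagonal, up to permutation), solve by back-substitution:
  V =
[[1, 0, 0],
 [0, -1, 1],
 [0, 1, 0]]
  V a = (-1, -3, 4)
Solving gives a = (-1, 4, 1).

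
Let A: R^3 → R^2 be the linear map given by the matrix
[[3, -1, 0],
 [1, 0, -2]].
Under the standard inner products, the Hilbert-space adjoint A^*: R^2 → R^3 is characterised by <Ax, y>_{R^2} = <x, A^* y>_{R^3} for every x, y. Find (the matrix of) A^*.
A^* = A^T =
[[3, 1],
 [-1, 0],
 [0, -2]]

For real matrices with standard dot products, the defining identity <Ax, y> = <x, A^* y> gives (Ax)^T y = x^T (A^*) y, i.e. x^T A^T y = x^T (A^*) y. Since this holds for all x, y, we must have A^* = A^T. Therefore
A^* =
[[3, 1],
 [-1, 0],
 [0, -2]].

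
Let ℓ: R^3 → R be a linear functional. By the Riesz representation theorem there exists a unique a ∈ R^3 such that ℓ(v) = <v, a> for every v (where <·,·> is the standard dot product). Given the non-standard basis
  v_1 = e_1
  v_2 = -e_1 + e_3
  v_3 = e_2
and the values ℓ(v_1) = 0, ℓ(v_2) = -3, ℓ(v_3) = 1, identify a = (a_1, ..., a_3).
a = (0, 1, -3)

Write a = (a_1, ..., a_3) in the standard basis. For each basis vector v_i, ℓ(v_i) = <v_i, a> is a linear equation in the a_j's. Collect the n equations into a matrix system V a = ℓ, where row i of V is v_i (expressed in the standard basis). Since V is invertible (lower-triangular with 1s on the diagonal, up to permutation), solve by back-substitution:
  V =
[[1, 0, 0],
 [-1, 0, 1],
 [0, 1, 0]]
  V a = (0, -3, 1)
Solving gives a = (0, 1, -3).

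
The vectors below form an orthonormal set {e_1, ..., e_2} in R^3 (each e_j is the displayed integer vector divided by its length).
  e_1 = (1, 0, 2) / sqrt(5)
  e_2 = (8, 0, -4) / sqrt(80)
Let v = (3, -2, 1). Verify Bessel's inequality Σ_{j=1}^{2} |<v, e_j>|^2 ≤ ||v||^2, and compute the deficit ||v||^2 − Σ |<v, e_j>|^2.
Σ |<v, e_j>|^2 = 10; ||v||^2 = 14; deficit = 4

Write each e_j = u_j / sqrt(<u_j, u_j>) where u_j is the displayed integer vector. Then <v, e_j> = <v, u_j> / sqrt(<u_j, u_j>), so |<v, e_j>|^2 = <v, u_j>^2 / <u_j, u_j>.
Coefficients: <v, e_1> = 5/sqrt(5), <v, e_2> = 20/sqrt(80).
Square and sum: Σ |<v, e_j>|^2 = 10.
Compute ||v||^2 = v·v = 14.
Deficit = 14 − 10 = 4 ≥ 0, confirming Bessel's inequality. (The deficit equals ||v − Σ <v,e_j> e_j||^2, the squared distance from v to span{e_j}.)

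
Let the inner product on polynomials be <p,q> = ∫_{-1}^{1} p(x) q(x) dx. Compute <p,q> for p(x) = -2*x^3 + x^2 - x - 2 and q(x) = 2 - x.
<p,q> = -26/5

Expand the product: p(x)·q(x) = 2*x^4 - 5*x^3 + 3*x^2 - 4.
∫_{-1}^{1} of each monomial x^k gives [2/(k+1) if k even, 0 if k odd]. Integrating term-by-term (or equivalently evaluating the antiderivative F(x) = 2*x^5/5 - 5*x^4/4 + x^3 - 4*x at the endpoints):
  F(1) − F(−1) = -77/20 − (27/20) = -26/5.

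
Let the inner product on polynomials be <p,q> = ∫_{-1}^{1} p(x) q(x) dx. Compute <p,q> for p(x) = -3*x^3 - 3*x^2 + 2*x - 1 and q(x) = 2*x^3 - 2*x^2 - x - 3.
<p,q> = 542/35

Expand the product: p(x)·q(x) = -6*x^6 + 13*x^4 + 6*x^3 + 9*x^2 - 5*x + 3.
∫_{-1}^{1} of each monomial x^k gives [2/(k+1) if k even, 0 if k odd]. Integrating term-by-term (or equivalently evaluating the antiderivative F(x) = -6*x^7/7 + 13*x^5/5 + 3*x^4/2 + 3*x^3 - 5*x^2/2 + 3*x at the endpoints):
  F(1) − F(−1) = 236/35 − (-306/35) = 542/35.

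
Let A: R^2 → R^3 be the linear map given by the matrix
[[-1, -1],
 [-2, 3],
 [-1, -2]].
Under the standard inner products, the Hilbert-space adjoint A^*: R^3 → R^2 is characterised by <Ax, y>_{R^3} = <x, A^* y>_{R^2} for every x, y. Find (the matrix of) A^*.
A^* = A^T =
[[-1, -2, -1],
 [-1, 3, -2]]

For real matrices with standard dot products, the defining identity <Ax, y> = <x, A^* y> gives (Ax)^T y = x^T (A^*) y, i.e. x^T A^T y = x^T (A^*) y. Since this holds for all x, y, we must have A^* = A^T. Therefore
A^* =
[[-1, -2, -1],
 [-1, 3, -2]].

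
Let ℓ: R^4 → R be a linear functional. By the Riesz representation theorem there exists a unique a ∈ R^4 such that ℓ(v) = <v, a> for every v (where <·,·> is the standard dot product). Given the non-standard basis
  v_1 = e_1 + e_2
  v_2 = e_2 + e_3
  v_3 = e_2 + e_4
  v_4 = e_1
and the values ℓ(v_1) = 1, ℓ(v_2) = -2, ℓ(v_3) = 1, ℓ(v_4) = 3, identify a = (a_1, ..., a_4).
a = (3, -2, 0, 3)

Write a = (a_1, ..., a_4) in the standard basis. For each basis vector v_i, ℓ(v_i) = <v_i, a> is a linear equation in the a_j's. Collect the n equations into a matrix system V a = ℓ, where row i of V is v_i (expressed in the standard basis). Since V is invertible (lower-triangular with 1s on the diagonal, up to permutation), solve by back-substitution:
  V =
[[1, 1, 0, 0],
 [0, 1, 1, 0],
 [0, 1, 0, 1],
 [1, 0, 0, 0]]
  V a = (1, -2, 1, 3)
Solving gives a = (3, -2, 0, 3).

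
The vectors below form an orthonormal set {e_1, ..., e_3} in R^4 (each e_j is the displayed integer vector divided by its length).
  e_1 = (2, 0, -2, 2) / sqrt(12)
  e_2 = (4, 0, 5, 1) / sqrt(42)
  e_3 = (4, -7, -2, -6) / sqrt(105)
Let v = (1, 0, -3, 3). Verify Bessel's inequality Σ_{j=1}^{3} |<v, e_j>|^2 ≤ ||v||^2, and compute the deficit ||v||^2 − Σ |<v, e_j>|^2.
Σ |<v, e_j>|^2 = 277/15; ||v||^2 = 19; deficit = 8/15

Write each e_j = u_j / sqrt(<u_j, u_j>) where u_j is the displayed integer vector. Then <v, e_j> = <v, u_j> / sqrt(<u_j, u_j>), so |<v, e_j>|^2 = <v, u_j>^2 / <u_j, u_j>.
Coefficients: <v, e_1> = 14/sqrt(12), <v, e_2> = -8/sqrt(42), <v, e_3> = -8/sqrt(105).
Square and sum: Σ |<v, e_j>|^2 = 277/15.
Compute ||v||^2 = v·v = 19.
Deficit = 19 − 277/15 = 8/15 ≥ 0, confirming Bessel's inequality. (The deficit equals ||v − Σ <v,e_j> e_j||^2, the squared distance from v to span{e_j}.)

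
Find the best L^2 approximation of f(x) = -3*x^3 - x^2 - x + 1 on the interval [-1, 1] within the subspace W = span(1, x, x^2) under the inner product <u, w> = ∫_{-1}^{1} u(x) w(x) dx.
g(x) = -x^2 - 14*x/5 + 1

The best approximation g ∈ W is the orthogonal projection of f onto W. Writing g = a_0 + a_1 x + a_2 x^2, the coefficients solve the normal equations G · a = b where
  G_{ij} = <φ_i, φ_j> and b_i = <f, φ_i>, with φ_0 = 1, φ_1 = x, φ_2 = x^2.
G =
  [2, 0, 2/3]
  [0, 2/3, 0]
  [2/3, 0, 2/5],
b = (4/3, -28/15, 4/15).
Solving gives a_0 = 1, a_1 = -14/5, a_2 = -1, so
  g(x) = -x^2 - 14*x/5 + 1.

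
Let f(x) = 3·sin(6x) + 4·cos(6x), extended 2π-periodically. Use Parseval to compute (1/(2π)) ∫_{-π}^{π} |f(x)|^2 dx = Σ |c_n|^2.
Σ |c_n|^2 = 25/2

Expand |f|^2 and use orthogonality of {sin(nx), cos(mx)} on [-π, π]:
  ∫_{-π}^{π} sin(nx)^2 dx = π, ∫ cos(mx)^2 dx = π, and cross terms integrate to 0.
So ∫_{-π}^{π} f(x)^2 dx = 3^2 · π + 4^2 · π = (9 + 16)π.
Divide by 2π: (9 + 16)/2 = 25/2.
By Parseval, this equals Σ |c_n|^2.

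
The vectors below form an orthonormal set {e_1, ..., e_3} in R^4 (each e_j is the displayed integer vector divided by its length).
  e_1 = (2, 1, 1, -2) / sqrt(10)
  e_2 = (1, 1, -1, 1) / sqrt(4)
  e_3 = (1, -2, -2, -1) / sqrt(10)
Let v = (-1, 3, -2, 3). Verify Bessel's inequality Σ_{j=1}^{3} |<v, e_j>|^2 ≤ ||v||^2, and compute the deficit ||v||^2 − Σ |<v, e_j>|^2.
Σ |<v, e_j>|^2 = 83/4; ||v||^2 = 23; deficit = 9/4

Write each e_j = u_j / sqrt(<u_j, u_j>) where u_j is the displayed integer vector. Then <v, e_j> = <v, u_j> / sqrt(<u_j, u_j>), so |<v, e_j>|^2 = <v, u_j>^2 / <u_j, u_j>.
Coefficients: <v, e_1> = -7/sqrt(10), <v, e_2> = 7/sqrt(4), <v, e_3> = -6/sqrt(10).
Square and sum: Σ |<v, e_j>|^2 = 83/4.
Compute ||v||^2 = v·v = 23.
Deficit = 23 − 83/4 = 9/4 ≥ 0, confirming Bessel's inequality. (The deficit equals ||v − Σ <v,e_j> e_j||^2, the squared distance from v to span{e_j}.)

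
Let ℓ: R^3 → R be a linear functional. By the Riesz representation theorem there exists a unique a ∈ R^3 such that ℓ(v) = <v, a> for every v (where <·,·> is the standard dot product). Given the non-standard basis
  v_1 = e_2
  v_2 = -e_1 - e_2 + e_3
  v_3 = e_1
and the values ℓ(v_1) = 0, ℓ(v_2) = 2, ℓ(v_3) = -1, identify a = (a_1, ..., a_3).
a = (-1, 0, 1)

Write a = (a_1, ..., a_3) in the standard basis. For each basis vector v_i, ℓ(v_i) = <v_i, a> is a linear equation in the a_j's. Collect the n equations into a matrix system V a = ℓ, where row i of V is v_i (expressed in the standard basis). Since V is invertible (lower-triangular with 1s on the diagonal, up to permutation), solve by back-substitution:
  V =
[[0, 1, 0],
 [-1, -1, 1],
 [1, 0, 0]]
  V a = (0, 2, -1)
Solving gives a = (-1, 0, 1).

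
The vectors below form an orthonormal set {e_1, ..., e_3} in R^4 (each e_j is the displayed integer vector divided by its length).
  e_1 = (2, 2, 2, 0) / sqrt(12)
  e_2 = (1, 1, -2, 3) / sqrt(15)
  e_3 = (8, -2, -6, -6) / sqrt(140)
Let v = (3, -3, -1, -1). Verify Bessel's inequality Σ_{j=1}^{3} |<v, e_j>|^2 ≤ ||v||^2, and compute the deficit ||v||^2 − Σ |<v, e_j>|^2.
Σ |<v, e_j>|^2 = 13; ||v||^2 = 20; deficit = 7

Write each e_j = u_j / sqrt(<u_j, u_j>) where u_j is the displayed integer vector. Then <v, e_j> = <v, u_j> / sqrt(<u_j, u_j>), so |<v, e_j>|^2 = <v, u_j>^2 / <u_j, u_j>.
Coefficients: <v, e_1> = -2/sqrt(12), <v, e_2> = -1/sqrt(15), <v, e_3> = 42/sqrt(140).
Square and sum: Σ |<v, e_j>|^2 = 13.
Compute ||v||^2 = v·v = 20.
Deficit = 20 − 13 = 7 ≥ 0, confirming Bessel's inequality. (The deficit equals ||v − Σ <v,e_j> e_j||^2, the squared distance from v to span{e_j}.)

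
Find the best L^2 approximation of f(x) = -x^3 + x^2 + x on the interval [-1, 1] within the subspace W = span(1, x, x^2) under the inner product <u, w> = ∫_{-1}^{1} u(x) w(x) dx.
g(x) = x^2 + 2*x/5

The best approximation g ∈ W is the orthogonal projection of f onto W. Writing g = a_0 + a_1 x + a_2 x^2, the coefficients solve the normal equations G · a = b where
  G_{ij} = <φ_i, φ_j> and b_i = <f, φ_i>, with φ_0 = 1, φ_1 = x, φ_2 = x^2.
G =
  [2, 0, 2/3]
  [0, 2/3, 0]
  [2/3, 0, 2/5],
b = (2/3, 4/15, 2/5).
Solving gives a_0 = 0, a_1 = 2/5, a_2 = 1, so
  g(x) = x^2 + 2*x/5.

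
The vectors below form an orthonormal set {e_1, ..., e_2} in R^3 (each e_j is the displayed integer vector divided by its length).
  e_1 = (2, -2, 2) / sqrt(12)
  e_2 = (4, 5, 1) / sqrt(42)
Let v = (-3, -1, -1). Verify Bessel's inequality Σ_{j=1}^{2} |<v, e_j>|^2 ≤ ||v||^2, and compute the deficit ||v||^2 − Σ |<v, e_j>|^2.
Σ |<v, e_j>|^2 = 75/7; ||v||^2 = 11; deficit = 2/7

Write each e_j = u_j / sqrt(<u_j, u_j>) where u_j is the displayed integer vector. Then <v, e_j> = <v, u_j> / sqrt(<u_j, u_j>), so |<v, e_j>|^2 = <v, u_j>^2 / <u_j, u_j>.
Coefficients: <v, e_1> = -6/sqrt(12), <v, e_2> = -18/sqrt(42).
Square and sum: Σ |<v, e_j>|^2 = 75/7.
Compute ||v||^2 = v·v = 11.
Deficit = 11 − 75/7 = 2/7 ≥ 0, confirming Bessel's inequality. (The deficit equals ||v − Σ <v,e_j> e_j||^2, the squared distance from v to span{e_j}.)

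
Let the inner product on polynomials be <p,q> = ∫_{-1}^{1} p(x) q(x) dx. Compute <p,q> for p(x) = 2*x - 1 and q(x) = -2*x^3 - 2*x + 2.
<p,q> = -124/15

Expand the product: p(x)·q(x) = -4*x^4 + 2*x^3 - 4*x^2 + 6*x - 2.
∫_{-1}^{1} of each monomial x^k gives [2/(k+1) if k even, 0 if k odd]. Integrating term-by-term (or equivalently evaluating the antiderivative F(x) = -4*x^5/5 + x^4/2 - 4*x^3/3 + 3*x^2 - 2*x at the endpoints):
  F(1) − F(−1) = -19/30 − (229/30) = -124/15.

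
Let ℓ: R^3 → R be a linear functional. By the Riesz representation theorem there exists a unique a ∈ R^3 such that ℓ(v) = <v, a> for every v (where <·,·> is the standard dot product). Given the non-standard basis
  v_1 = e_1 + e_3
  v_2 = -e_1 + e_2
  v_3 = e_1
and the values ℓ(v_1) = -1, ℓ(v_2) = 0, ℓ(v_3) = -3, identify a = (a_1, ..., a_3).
a = (-3, -3, 2)

Write a = (a_1, ..., a_3) in the standard basis. For each basis vector v_i, ℓ(v_i) = <v_i, a> is a linear equation in the a_j's. Collect the n equations into a matrix system V a = ℓ, where row i of V is v_i (expressed in the standard basis). Since V is invertible (lower-triangular with 1s on the diagonal, up to permutation), solve by back-substitution:
  V =
[[1, 0, 1],
 [-1, 1, 0],
 [1, 0, 0]]
  V a = (-1, 0, -3)
Solving gives a = (-3, -3, 2).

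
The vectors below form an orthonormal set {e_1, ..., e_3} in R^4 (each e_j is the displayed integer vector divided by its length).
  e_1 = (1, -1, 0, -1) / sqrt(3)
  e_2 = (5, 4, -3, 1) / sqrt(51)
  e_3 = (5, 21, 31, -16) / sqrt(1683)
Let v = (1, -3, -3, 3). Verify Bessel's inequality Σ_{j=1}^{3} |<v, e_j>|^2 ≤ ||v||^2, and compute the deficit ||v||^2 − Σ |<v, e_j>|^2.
Σ |<v, e_j>|^2 = 2411/99; ||v||^2 = 28; deficit = 361/99

Write each e_j = u_j / sqrt(<u_j, u_j>) where u_j is the displayed integer vector. Then <v, e_j> = <v, u_j> / sqrt(<u_j, u_j>), so |<v, e_j>|^2 = <v, u_j>^2 / <u_j, u_j>.
Coefficients: <v, e_1> = 1/sqrt(3), <v, e_2> = 5/sqrt(51), <v, e_3> = -199/sqrt(1683).
Square and sum: Σ |<v, e_j>|^2 = 2411/99.
Compute ||v||^2 = v·v = 28.
Deficit = 28 − 2411/99 = 361/99 ≥ 0, confirming Bessel's inequality. (The deficit equals ||v − Σ <v,e_j> e_j||^2, the squared distance from v to span{e_j}.)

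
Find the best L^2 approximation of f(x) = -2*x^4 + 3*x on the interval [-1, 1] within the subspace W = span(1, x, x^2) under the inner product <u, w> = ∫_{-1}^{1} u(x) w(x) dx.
g(x) = -12*x^2/7 + 3*x + 6/35

The best approximation g ∈ W is the orthogonal projection of f onto W. Writing g = a_0 + a_1 x + a_2 x^2, the coefficients solve the normal equations G · a = b where
  G_{ij} = <φ_i, φ_j> and b_i = <f, φ_i>, with φ_0 = 1, φ_1 = x, φ_2 = x^2.
G =
  [2, 0, 2/3]
  [0, 2/3, 0]
  [2/3, 0, 2/5],
b = (-4/5, 2, -4/7).
Solving gives a_0 = 6/35, a_1 = 3, a_2 = -12/7, so
  g(x) = -12*x^2/7 + 3*x + 6/35.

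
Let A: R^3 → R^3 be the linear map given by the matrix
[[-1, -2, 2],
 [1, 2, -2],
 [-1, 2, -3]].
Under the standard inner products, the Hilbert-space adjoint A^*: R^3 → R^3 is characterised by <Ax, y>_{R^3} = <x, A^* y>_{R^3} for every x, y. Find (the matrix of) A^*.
A^* = A^T =
[[-1, 1, -1],
 [-2, 2, 2],
 [2, -2, -3]]

For real matrices with standard dot products, the defining identity <Ax, y> = <x, A^* y> gives (Ax)^T y = x^T (A^*) y, i.e. x^T A^T y = x^T (A^*) y. Since this holds for all x, y, we must have A^* = A^T. Therefore
A^* =
[[-1, 1, -1],
 [-2, 2, 2],
 [2, -2, -3]].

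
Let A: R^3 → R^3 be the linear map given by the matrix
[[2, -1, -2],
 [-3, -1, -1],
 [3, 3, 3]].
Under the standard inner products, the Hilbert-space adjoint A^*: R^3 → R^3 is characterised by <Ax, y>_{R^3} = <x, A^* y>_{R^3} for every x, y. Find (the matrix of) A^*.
A^* = A^T =
[[2, -3, 3],
 [-1, -1, 3],
 [-2, -1, 3]]

For real matrices with standard dot products, the defining identity <Ax, y> = <x, A^* y> gives (Ax)^T y = x^T (A^*) y, i.e. x^T A^T y = x^T (A^*) y. Since this holds for all x, y, we must have A^* = A^T. Therefore
A^* =
[[2, -3, 3],
 [-1, -1, 3],
 [-2, -1, 3]].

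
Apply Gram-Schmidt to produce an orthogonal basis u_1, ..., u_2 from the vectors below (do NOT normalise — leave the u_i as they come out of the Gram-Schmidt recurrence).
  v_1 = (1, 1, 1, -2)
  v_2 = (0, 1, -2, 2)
Orthogonal basis:
  u_1 = (1, 1, 1, -2)
  u_2 = (5/7, 12/7, -9/7, 4/7)

Apply the Gram-Schmidt recurrence
  u_1 = v_1
  u_i = v_i − Σ_{j<i} ((v_i · u_j) / (u_j · u_j)) · u_j.

Step by step this gives:
  u_1 = (1, 1, 1, -2)
  u_2 = (5/7, 12/7, -9/7, 4/7)

Orthogonality check:
  u_2 · u_1 = 0 (should be 0)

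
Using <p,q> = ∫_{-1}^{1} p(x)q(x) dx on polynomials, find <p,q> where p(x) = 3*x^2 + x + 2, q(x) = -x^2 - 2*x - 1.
<p,q> = -148/15

Expand the product: p(x)·q(x) = -3*x^4 - 7*x^3 - 7*x^2 - 5*x - 2.
∫_{-1}^{1} of each monomial x^k gives [2/(k+1) if k even, 0 if k odd]. Integrating term-by-term (or equivalently evaluating the antiderivative F(x) = -3*x^5/5 - 7*x^4/4 - 7*x^3/3 - 5*x^2/2 - 2*x at the endpoints):
  F(1) − F(−1) = -551/60 − (41/60) = -148/15.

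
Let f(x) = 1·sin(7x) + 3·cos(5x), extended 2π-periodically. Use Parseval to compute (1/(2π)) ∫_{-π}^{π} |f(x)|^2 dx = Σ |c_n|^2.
Σ |c_n|^2 = 5

Expand |f|^2 and use orthogonality of {sin(nx), cos(mx)} on [-π, π]:
  ∫_{-π}^{π} sin(nx)^2 dx = π, ∫ cos(mx)^2 dx = π, and cross terms integrate to 0.
So ∫_{-π}^{π} f(x)^2 dx = 1^2 · π + 3^2 · π = (1 + 9)π.
Divide by 2π: (1 + 9)/2 = 5.
By Parseval, this equals Σ |c_n|^2.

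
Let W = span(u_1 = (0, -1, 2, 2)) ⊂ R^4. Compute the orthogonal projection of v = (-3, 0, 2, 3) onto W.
proj_W(v) = (0, -10/9, 20/9, 20/9)

Set up U = [u_1 | ... | u_1] ∈ R^(4×1). The projector onto W = col(U) is P = U (U^T U)^(-1) U^T.
Compute U^T U =
  [9],
and U^T v = (10).
Solve U^T U · c = U^T v for the coefficients: c = (10/9). The projection is proj_W(v) = U c.
Check: (v - proj_W(v)) · u_1 = 0  (should be 0).
Result: proj_W(v) = (0, -10/9, 20/9, 20/9).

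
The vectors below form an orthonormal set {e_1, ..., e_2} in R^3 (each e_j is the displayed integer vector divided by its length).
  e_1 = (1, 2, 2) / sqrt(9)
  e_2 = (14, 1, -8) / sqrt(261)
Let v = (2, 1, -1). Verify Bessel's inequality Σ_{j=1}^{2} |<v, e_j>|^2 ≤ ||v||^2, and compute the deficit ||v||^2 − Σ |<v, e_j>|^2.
Σ |<v, e_j>|^2 = 165/29; ||v||^2 = 6; deficit = 9/29

Write each e_j = u_j / sqrt(<u_j, u_j>) where u_j is the displayed integer vector. Then <v, e_j> = <v, u_j> / sqrt(<u_j, u_j>), so |<v, e_j>|^2 = <v, u_j>^2 / <u_j, u_j>.
Coefficients: <v, e_1> = 2/sqrt(9), <v, e_2> = 37/sqrt(261).
Square and sum: Σ |<v, e_j>|^2 = 165/29.
Compute ||v||^2 = v·v = 6.
Deficit = 6 − 165/29 = 9/29 ≥ 0, confirming Bessel's inequality. (The deficit equals ||v − Σ <v,e_j> e_j||^2, the squared distance from v to span{e_j}.)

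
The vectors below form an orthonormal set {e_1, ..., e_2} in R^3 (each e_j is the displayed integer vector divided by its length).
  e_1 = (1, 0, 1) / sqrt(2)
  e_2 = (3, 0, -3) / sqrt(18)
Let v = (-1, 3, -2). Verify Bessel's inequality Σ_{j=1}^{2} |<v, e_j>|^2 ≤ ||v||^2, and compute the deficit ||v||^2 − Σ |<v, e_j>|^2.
Σ |<v, e_j>|^2 = 5; ||v||^2 = 14; deficit = 9

Write each e_j = u_j / sqrt(<u_j, u_j>) where u_j is the displayed integer vector. Then <v, e_j> = <v, u_j> / sqrt(<u_j, u_j>), so |<v, e_j>|^2 = <v, u_j>^2 / <u_j, u_j>.
Coefficients: <v, e_1> = -3/sqrt(2), <v, e_2> = 3/sqrt(18).
Square and sum: Σ |<v, e_j>|^2 = 5.
Compute ||v||^2 = v·v = 14.
Deficit = 14 − 5 = 9 ≥ 0, confirming Bessel's inequality. (The deficit equals ||v − Σ <v,e_j> e_j||^2, the squared distance from v to span{e_j}.)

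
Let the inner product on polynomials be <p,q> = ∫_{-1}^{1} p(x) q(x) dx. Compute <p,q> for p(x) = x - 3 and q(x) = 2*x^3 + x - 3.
<p,q> = 292/15

Expand the product: p(x)·q(x) = 2*x^4 - 6*x^3 + x^2 - 6*x + 9.
∫_{-1}^{1} of each monomial x^k gives [2/(k+1) if k even, 0 if k odd]. Integrating term-by-term (or equivalently evaluating the antiderivative F(x) = 2*x^5/5 - 3*x^4/2 + x^3/3 - 3*x^2 + 9*x at the endpoints):
  F(1) − F(−1) = 157/30 − (-427/30) = 292/15.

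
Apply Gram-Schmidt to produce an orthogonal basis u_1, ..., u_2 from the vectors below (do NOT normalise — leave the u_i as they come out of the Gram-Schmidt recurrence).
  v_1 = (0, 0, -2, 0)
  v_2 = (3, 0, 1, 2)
Orthogonal basis:
  u_1 = (0, 0, -2, 0)
  u_2 = (3, 0, 0, 2)

Apply the Gram-Schmidt recurrence
  u_1 = v_1
  u_i = v_i − Σ_{j<i} ((v_i · u_j) / (u_j · u_j)) · u_j.

Step by step this gives:
  u_1 = (0, 0, -2, 0)
  u_2 = (3, 0, 0, 2)

Orthogonality check:
  u_2 · u_1 = 0 (should be 0)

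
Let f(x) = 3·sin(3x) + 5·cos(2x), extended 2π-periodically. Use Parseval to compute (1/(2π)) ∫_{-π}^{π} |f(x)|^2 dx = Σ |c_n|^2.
Σ |c_n|^2 = 17

Expand |f|^2 and use orthogonality of {sin(nx), cos(mx)} on [-π, π]:
  ∫_{-π}^{π} sin(nx)^2 dx = π, ∫ cos(mx)^2 dx = π, and cross terms integrate to 0.
So ∫_{-π}^{π} f(x)^2 dx = 3^2 · π + 5^2 · π = (9 + 25)π.
Divide by 2π: (9 + 25)/2 = 17.
By Parseval, this equals Σ |c_n|^2.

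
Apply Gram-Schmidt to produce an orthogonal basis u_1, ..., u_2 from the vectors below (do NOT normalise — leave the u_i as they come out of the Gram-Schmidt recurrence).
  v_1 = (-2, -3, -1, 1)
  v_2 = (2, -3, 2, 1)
Orthogonal basis:
  u_1 = (-2, -3, -1, 1)
  u_2 = (38/15, -11/5, 34/15, 11/15)

Apply the Gram-Schmidt recurrence
  u_1 = v_1
  u_i = v_i − Σ_{j<i} ((v_i · u_j) / (u_j · u_j)) · u_j.

Step by step this gives:
  u_1 = (-2, -3, -1, 1)
  u_2 = (38/15, -11/5, 34/15, 11/15)

Orthogonality check:
  u_2 · u_1 = 0 (should be 0)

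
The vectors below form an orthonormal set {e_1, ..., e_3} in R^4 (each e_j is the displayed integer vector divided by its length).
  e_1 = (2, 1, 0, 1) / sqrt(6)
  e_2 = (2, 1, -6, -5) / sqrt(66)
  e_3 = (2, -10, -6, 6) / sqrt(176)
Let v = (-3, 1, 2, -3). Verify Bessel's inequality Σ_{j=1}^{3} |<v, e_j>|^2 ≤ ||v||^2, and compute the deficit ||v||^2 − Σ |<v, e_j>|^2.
Σ |<v, e_j>|^2 = 91/4; ||v||^2 = 23; deficit = 1/4

Write each e_j = u_j / sqrt(<u_j, u_j>) where u_j is the displayed integer vector. Then <v, e_j> = <v, u_j> / sqrt(<u_j, u_j>), so |<v, e_j>|^2 = <v, u_j>^2 / <u_j, u_j>.
Coefficients: <v, e_1> = -8/sqrt(6), <v, e_2> = -2/sqrt(66), <v, e_3> = -46/sqrt(176).
Square and sum: Σ |<v, e_j>|^2 = 91/4.
Compute ||v||^2 = v·v = 23.
Deficit = 23 − 91/4 = 1/4 ≥ 0, confirming Bessel's inequality. (The deficit equals ||v − Σ <v,e_j> e_j||^2, the squared distance from v to span{e_j}.)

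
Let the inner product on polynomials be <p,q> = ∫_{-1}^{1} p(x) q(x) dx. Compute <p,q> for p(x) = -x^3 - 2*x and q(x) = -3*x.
<p,q> = 26/5

Expand the product: p(x)·q(x) = 3*x^4 + 6*x^2.
∫_{-1}^{1} of each monomial x^k gives [2/(k+1) if k even, 0 if k odd]. Integrating term-by-term (or equivalently evaluating the antiderivative F(x) = 3*x^5/5 + 2*x^3 at the endpoints):
  F(1) − F(−1) = 13/5 − (-13/5) = 26/5.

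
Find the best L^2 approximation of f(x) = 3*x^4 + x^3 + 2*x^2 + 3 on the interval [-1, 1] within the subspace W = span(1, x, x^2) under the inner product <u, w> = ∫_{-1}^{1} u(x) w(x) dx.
g(x) = 32*x^2/7 + 3*x/5 + 96/35

The best approximation g ∈ W is the orthogonal projection of f onto W. Writing g = a_0 + a_1 x + a_2 x^2, the coefficients solve the normal equations G · a = b where
  G_{ij} = <φ_i, φ_j> and b_i = <f, φ_i>, with φ_0 = 1, φ_1 = x, φ_2 = x^2.
G =
  [2, 0, 2/3]
  [0, 2/3, 0]
  [2/3, 0, 2/5],
b = (128/15, 2/5, 128/35).
Solving gives a_0 = 96/35, a_1 = 3/5, a_2 = 32/7, so
  g(x) = 32*x^2/7 + 3*x/5 + 96/35.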